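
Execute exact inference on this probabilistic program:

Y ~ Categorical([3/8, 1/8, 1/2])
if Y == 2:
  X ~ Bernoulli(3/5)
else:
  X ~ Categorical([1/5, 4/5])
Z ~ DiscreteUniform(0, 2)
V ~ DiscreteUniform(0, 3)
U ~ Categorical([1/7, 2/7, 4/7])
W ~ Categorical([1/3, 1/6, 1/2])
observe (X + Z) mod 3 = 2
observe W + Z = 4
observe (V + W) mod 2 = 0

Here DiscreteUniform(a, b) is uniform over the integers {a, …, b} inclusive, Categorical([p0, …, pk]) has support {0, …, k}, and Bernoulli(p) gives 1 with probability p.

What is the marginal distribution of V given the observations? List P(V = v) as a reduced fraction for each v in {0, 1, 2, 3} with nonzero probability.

P(V=0) = 1/2, P(V=2) = 1/2

Enumerate traces; 18 have nonzero weight after conditioning:
  (Y=0, X=0, Z=2, V=0, U=0, W=2) weight 1/2240
  (Y=0, X=0, Z=2, V=0, U=1, W=2) weight 1/1120
  (Y=0, X=0, Z=2, V=0, U=2, W=2) weight 1/560
  (Y=0, X=0, Z=2, V=2, U=0, W=2) weight 1/2240
  (Y=0, X=0, Z=2, V=2, U=1, W=2) weight 1/1120
  (Y=0, X=0, Z=2, V=2, U=2, W=2) weight 1/560
  (Y=1, X=0, Z=2, V=0, U=0, W=2) weight 1/6720
  (Y=1, X=0, Z=2, V=0, U=1, W=2) weight 1/3360
  … 10 more
Group by V:
  weight(V=0) = 1/80
  weight(V=2) = 1/80
Total weight = 1/80 + 1/80 = 1/40
P(V=0 | obs) = 1/80 / 1/40 = 1/2
P(V=2 | obs) = 1/80 / 1/40 = 1/2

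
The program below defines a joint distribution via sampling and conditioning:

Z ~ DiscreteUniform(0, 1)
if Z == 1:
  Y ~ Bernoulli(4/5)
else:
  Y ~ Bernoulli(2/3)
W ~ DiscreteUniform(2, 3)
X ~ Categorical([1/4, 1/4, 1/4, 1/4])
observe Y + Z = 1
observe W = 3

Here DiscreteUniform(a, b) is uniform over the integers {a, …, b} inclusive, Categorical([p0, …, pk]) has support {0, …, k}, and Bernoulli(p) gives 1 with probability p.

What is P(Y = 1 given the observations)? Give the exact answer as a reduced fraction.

Enumerate traces; 8 have nonzero weight after conditioning:
  (Z=0, Y=1, W=3, X=0) weight 1/24
  (Z=0, Y=1, W=3, X=1) weight 1/24
  (Z=0, Y=1, W=3, X=2) weight 1/24
  (Z=0, Y=1, W=3, X=3) weight 1/24
  (Z=1, Y=0, W=3, X=0) weight 1/80
  (Z=1, Y=0, W=3, X=1) weight 1/80
  (Z=1, Y=0, W=3, X=2) weight 1/80
  (Z=1, Y=0, W=3, X=3) weight 1/80
Group by Y:
  weight(Y=0) = 1/20
  weight(Y=1) = 1/6
Total weight = 1/20 + 1/6 = 13/60
P(Y=0 | obs) = 1/20 / 13/60 = 3/13
P(Y=1 | obs) = 1/6 / 13/60 = 10/13

P(Y = 1 | obs) = 10/13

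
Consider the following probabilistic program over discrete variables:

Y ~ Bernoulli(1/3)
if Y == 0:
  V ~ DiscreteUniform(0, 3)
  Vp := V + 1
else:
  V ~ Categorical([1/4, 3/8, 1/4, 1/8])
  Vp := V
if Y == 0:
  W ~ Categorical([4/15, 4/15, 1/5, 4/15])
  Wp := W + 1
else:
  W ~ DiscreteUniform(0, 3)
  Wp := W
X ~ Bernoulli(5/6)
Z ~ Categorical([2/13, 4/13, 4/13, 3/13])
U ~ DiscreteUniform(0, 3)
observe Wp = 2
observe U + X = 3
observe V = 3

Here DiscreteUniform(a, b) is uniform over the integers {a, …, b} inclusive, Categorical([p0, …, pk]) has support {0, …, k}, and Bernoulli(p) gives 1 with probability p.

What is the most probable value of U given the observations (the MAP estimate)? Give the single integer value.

Enumerate traces; 16 have nonzero weight after conditioning:
  (Y=0, V=3, W=1, X=0, Z=0, U=3) weight 1/3510
  (Y=0, V=3, W=1, X=0, Z=1, U=3) weight 1/1755
  (Y=0, V=3, W=1, X=0, Z=2, U=3) weight 1/1755
  (Y=0, V=3, W=1, X=0, Z=3, U=3) weight 1/2340
  (Y=0, V=3, W=1, X=1, Z=0, U=2) weight 1/702
  (Y=0, V=3, W=1, X=1, Z=1, U=2) weight 1/351
  (Y=0, V=3, W=1, X=1, Z=2, U=2) weight 1/351
  (Y=0, V=3, W=1, X=1, Z=3, U=2) weight 1/468
  … 8 more
Group by U:
  weight(U=2) = 79/6912
  weight(U=3) = 79/34560
Total weight = 79/6912 + 79/34560 = 79/5760
P(U=2 | obs) = 79/6912 / 79/5760 = 5/6
P(U=3 | obs) = 79/34560 / 79/5760 = 1/6
argmax = 2

argmax_v P(U = v | obs) = 2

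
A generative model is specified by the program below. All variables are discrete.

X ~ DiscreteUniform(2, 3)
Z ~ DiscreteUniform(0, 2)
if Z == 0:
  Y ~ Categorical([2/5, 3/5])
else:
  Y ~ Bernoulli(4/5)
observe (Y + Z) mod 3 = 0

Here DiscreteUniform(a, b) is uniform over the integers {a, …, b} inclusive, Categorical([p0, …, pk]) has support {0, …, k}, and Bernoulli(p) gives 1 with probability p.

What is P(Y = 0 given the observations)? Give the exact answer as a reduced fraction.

Enumerate traces; 4 have nonzero weight after conditioning:
  (X=2, Z=0, Y=0) weight 1/15
  (X=2, Z=2, Y=1) weight 2/15
  (X=3, Z=0, Y=0) weight 1/15
  (X=3, Z=2, Y=1) weight 2/15
Group by Y:
  weight(Y=0) = 2/15
  weight(Y=1) = 4/15
Total weight = 2/15 + 4/15 = 2/5
P(Y=0 | obs) = 2/15 / 2/5 = 1/3
P(Y=1 | obs) = 4/15 / 2/5 = 2/3

P(Y = 0 | obs) = 1/3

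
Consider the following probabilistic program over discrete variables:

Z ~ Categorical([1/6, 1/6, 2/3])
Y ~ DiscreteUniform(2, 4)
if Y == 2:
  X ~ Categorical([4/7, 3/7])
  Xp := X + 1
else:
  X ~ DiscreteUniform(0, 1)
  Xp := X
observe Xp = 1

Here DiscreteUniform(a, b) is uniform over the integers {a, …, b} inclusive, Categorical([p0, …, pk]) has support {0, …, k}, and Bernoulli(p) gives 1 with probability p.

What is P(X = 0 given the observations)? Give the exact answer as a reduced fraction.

Enumerate traces; 9 have nonzero weight after conditioning:
  (Z=0, Y=2, X=0) weight 2/63
  (Z=0, Y=3, X=1) weight 1/36
  (Z=0, Y=4, X=1) weight 1/36
  (Z=1, Y=2, X=0) weight 2/63
  (Z=1, Y=3, X=1) weight 1/36
  (Z=1, Y=4, X=1) weight 1/36
  (Z=2, Y=2, X=0) weight 8/63
  (Z=2, Y=3, X=1) weight 1/9
  … 1 more
Group by X:
  weight(X=0) = 4/21
  weight(X=1) = 1/3
Total weight = 4/21 + 1/3 = 11/21
P(X=0 | obs) = 4/21 / 11/21 = 4/11
P(X=1 | obs) = 1/3 / 11/21 = 7/11

P(X = 0 | obs) = 4/11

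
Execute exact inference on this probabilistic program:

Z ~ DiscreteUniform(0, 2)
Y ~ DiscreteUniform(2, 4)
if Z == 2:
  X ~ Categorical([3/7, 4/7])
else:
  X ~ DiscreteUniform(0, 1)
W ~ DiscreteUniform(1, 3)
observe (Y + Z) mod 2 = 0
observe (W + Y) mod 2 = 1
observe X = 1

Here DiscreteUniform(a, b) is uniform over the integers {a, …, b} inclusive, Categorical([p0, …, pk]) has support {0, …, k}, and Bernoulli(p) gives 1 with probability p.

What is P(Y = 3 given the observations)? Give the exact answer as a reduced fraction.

P(Y = 3 | obs) = 7/67

Enumerate traces; 9 have nonzero weight after conditioning:
  (Z=0, Y=2, X=1, W=1) weight 1/54
  (Z=0, Y=2, X=1, W=3) weight 1/54
  (Z=0, Y=4, X=1, W=1) weight 1/54
  (Z=0, Y=4, X=1, W=3) weight 1/54
  (Z=1, Y=3, X=1, W=2) weight 1/54
  (Z=2, Y=2, X=1, W=1) weight 4/189
  (Z=2, Y=2, X=1, W=3) weight 4/189
  (Z=2, Y=4, X=1, W=1) weight 4/189
  … 1 more
Group by Y:
  weight(Y=2) = 5/63
  weight(Y=3) = 1/54
  weight(Y=4) = 5/63
Total weight = 5/63 + 1/54 + 5/63 = 67/378
P(Y=2 | obs) = 5/63 / 67/378 = 30/67
P(Y=3 | obs) = 1/54 / 67/378 = 7/67
P(Y=4 | obs) = 5/63 / 67/378 = 30/67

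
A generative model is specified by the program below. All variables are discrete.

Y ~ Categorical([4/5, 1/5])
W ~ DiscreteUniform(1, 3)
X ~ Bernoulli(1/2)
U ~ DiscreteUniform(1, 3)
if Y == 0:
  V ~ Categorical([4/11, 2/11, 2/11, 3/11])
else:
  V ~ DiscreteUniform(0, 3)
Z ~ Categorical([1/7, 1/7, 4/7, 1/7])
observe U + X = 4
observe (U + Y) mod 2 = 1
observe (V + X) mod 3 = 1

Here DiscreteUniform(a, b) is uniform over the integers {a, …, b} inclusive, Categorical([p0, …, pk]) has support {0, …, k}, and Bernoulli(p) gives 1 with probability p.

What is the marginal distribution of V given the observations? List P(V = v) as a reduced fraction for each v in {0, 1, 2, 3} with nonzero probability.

P(V=0) = 4/7, P(V=3) = 3/7

Enumerate traces; 24 have nonzero weight after conditioning:
  (Y=0, W=1, X=1, U=3, V=0, Z=0) weight 8/3465
  (Y=0, W=1, X=1, U=3, V=0, Z=1) weight 8/3465
  (Y=0, W=1, X=1, U=3, V=0, Z=2) weight 32/3465
  (Y=0, W=1, X=1, U=3, V=0, Z=3) weight 8/3465
  (Y=0, W=1, X=1, U=3, V=3, Z=0) weight 2/1155
  (Y=0, W=1, X=1, U=3, V=3, Z=1) weight 2/1155
  (Y=0, W=1, X=1, U=3, V=3, Z=2) weight 8/1155
  (Y=0, W=1, X=1, U=3, V=3, Z=3) weight 2/1155
  … 16 more
Group by V:
  weight(V=0) = 8/165
  weight(V=3) = 2/55
Total weight = 8/165 + 2/55 = 14/165
P(V=0 | obs) = 8/165 / 14/165 = 4/7
P(V=3 | obs) = 2/55 / 14/165 = 3/7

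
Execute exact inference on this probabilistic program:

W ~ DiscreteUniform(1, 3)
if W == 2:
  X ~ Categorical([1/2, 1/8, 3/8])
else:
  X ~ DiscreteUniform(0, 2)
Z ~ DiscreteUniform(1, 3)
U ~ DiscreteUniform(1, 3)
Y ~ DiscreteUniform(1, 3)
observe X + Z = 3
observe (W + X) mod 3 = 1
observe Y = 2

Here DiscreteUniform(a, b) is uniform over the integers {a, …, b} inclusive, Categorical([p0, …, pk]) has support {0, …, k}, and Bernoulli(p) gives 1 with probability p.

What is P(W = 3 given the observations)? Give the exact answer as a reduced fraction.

P(W = 3 | obs) = 8/25

Enumerate traces; 9 have nonzero weight after conditioning:
  (W=1, X=0, Z=3, U=1, Y=2) weight 1/243
  (W=1, X=0, Z=3, U=2, Y=2) weight 1/243
  (W=1, X=0, Z=3, U=3, Y=2) weight 1/243
  (W=2, X=2, Z=1, U=1, Y=2) weight 1/216
  (W=2, X=2, Z=1, U=2, Y=2) weight 1/216
  (W=2, X=2, Z=1, U=3, Y=2) weight 1/216
  (W=3, X=1, Z=2, U=1, Y=2) weight 1/243
  (W=3, X=1, Z=2, U=2, Y=2) weight 1/243
  … 1 more
Group by W:
  weight(W=1) = 1/81
  weight(W=2) = 1/72
  weight(W=3) = 1/81
Total weight = 1/81 + 1/72 + 1/81 = 25/648
P(W=1 | obs) = 1/81 / 25/648 = 8/25
P(W=2 | obs) = 1/72 / 25/648 = 9/25
P(W=3 | obs) = 1/81 / 25/648 = 8/25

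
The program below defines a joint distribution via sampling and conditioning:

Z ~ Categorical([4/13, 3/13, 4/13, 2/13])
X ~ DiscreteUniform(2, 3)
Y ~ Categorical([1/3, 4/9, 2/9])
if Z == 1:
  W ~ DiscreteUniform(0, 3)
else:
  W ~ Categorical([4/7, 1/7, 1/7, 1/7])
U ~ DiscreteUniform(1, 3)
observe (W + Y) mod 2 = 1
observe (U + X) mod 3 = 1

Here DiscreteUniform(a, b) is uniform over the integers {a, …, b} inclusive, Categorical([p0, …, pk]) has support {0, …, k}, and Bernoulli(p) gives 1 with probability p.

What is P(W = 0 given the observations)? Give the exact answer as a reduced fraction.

Enumerate traces; 48 have nonzero weight after conditioning:
  (Z=0, X=2, Y=0, W=1, U=2) weight 2/819
  (Z=0, X=2, Y=0, W=3, U=2) weight 2/819
  (Z=0, X=2, Y=1, W=0, U=2) weight 32/2457
  (Z=0, X=2, Y=1, W=2, U=2) weight 8/2457
  (Z=0, X=2, Y=2, W=1, U=2) weight 4/2457
  (Z=0, X=2, Y=2, W=3, U=2) weight 4/2457
  (Z=0, X=3, Y=0, W=1, U=1) weight 2/819
  (Z=0, X=3, Y=0, W=3, U=1) weight 2/819
  … 40 more
Group by W:
  weight(W=0) = 181/2457
  weight(W=1) = 305/9828
  weight(W=2) = 61/2457
  weight(W=3) = 305/9828
Total weight = 181/2457 + 305/9828 + 61/2457 + 305/9828 = 263/1638
P(W=0 | obs) = 181/2457 / 263/1638 = 362/789
P(W=1 | obs) = 305/9828 / 263/1638 = 305/1578
P(W=2 | obs) = 61/2457 / 263/1638 = 122/789
P(W=3 | obs) = 305/9828 / 263/1638 = 305/1578

P(W = 0 | obs) = 362/789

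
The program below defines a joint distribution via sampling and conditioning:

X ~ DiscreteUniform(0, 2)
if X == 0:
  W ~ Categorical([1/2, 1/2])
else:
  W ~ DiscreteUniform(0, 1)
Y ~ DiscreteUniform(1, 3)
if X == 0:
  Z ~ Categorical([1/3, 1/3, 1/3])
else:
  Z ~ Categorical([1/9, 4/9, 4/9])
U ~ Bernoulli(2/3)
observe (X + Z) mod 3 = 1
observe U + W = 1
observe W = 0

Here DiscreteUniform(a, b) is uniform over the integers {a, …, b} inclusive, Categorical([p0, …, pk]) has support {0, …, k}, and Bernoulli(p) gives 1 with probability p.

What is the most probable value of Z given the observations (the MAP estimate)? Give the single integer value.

Enumerate traces; 9 have nonzero weight after conditioning:
  (X=0, W=0, Y=1, Z=1, U=1) weight 1/81
  (X=0, W=0, Y=2, Z=1, U=1) weight 1/81
  (X=0, W=0, Y=3, Z=1, U=1) weight 1/81
  (X=1, W=0, Y=1, Z=0, U=1) weight 1/243
  (X=1, W=0, Y=2, Z=0, U=1) weight 1/243
  (X=1, W=0, Y=3, Z=0, U=1) weight 1/243
  (X=2, W=0, Y=1, Z=2, U=1) weight 4/243
  (X=2, W=0, Y=2, Z=2, U=1) weight 4/243
  … 1 more
Group by Z:
  weight(Z=0) = 1/81
  weight(Z=1) = 1/27
  weight(Z=2) = 4/81
Total weight = 1/81 + 1/27 + 4/81 = 8/81
P(Z=0 | obs) = 1/81 / 8/81 = 1/8
P(Z=1 | obs) = 1/27 / 8/81 = 3/8
P(Z=2 | obs) = 4/81 / 8/81 = 1/2
argmax = 2

argmax_v P(Z = v | obs) = 2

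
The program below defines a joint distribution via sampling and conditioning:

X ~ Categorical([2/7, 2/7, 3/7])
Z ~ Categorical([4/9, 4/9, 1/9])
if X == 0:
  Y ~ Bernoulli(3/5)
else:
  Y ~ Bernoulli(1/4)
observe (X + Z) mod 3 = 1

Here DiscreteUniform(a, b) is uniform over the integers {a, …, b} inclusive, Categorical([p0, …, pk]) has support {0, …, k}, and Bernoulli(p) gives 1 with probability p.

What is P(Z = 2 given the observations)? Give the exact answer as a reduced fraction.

Enumerate traces; 6 have nonzero weight after conditioning:
  (X=0, Z=1, Y=0) weight 16/315
  (X=0, Z=1, Y=1) weight 8/105
  (X=1, Z=0, Y=0) weight 2/21
  (X=1, Z=0, Y=1) weight 2/63
  (X=2, Z=2, Y=0) weight 1/28
  (X=2, Z=2, Y=1) weight 1/84
Group by Z:
  weight(Z=0) = 8/63
  weight(Z=1) = 8/63
  weight(Z=2) = 1/21
Total weight = 8/63 + 8/63 + 1/21 = 19/63
P(Z=0 | obs) = 8/63 / 19/63 = 8/19
P(Z=1 | obs) = 8/63 / 19/63 = 8/19
P(Z=2 | obs) = 1/21 / 19/63 = 3/19

P(Z = 2 | obs) = 3/19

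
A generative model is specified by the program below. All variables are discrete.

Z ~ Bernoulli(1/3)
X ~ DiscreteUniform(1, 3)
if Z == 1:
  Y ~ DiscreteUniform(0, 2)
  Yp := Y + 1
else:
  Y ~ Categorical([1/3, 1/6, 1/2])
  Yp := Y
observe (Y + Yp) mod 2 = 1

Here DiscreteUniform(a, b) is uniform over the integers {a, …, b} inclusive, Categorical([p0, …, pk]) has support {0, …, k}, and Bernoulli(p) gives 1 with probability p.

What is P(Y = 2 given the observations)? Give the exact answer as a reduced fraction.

P(Y = 2 | obs) = 1/3

Enumerate traces; 9 have nonzero weight after conditioning:
  (Z=1, X=1, Y=0) weight 1/27
  (Z=1, X=1, Y=1) weight 1/27
  (Z=1, X=1, Y=2) weight 1/27
  (Z=1, X=2, Y=0) weight 1/27
  (Z=1, X=2, Y=1) weight 1/27
  (Z=1, X=2, Y=2) weight 1/27
  (Z=1, X=3, Y=0) weight 1/27
  (Z=1, X=3, Y=1) weight 1/27
  … 1 more
Group by Y:
  weight(Y=0) = 1/9
  weight(Y=1) = 1/9
  weight(Y=2) = 1/9
Total weight = 1/9 + 1/9 + 1/9 = 1/3
P(Y=0 | obs) = 1/9 / 1/3 = 1/3
P(Y=1 | obs) = 1/9 / 1/3 = 1/3
P(Y=2 | obs) = 1/9 / 1/3 = 1/3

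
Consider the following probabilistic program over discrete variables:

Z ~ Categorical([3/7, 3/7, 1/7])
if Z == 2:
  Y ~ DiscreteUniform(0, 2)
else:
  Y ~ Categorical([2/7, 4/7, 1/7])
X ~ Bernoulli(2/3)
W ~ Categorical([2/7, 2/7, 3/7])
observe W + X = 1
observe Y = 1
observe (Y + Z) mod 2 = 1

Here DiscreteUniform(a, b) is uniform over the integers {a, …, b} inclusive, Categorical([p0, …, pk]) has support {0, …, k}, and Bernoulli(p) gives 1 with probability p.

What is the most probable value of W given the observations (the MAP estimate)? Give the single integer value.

argmax_v P(W = v | obs) = 0

Enumerate traces; 4 have nonzero weight after conditioning:
  (Z=0, Y=1, X=0, W=1) weight 8/343
  (Z=0, Y=1, X=1, W=0) weight 16/343
  (Z=2, Y=1, X=0, W=1) weight 2/441
  (Z=2, Y=1, X=1, W=0) weight 4/441
Group by W:
  weight(W=0) = 172/3087
  weight(W=1) = 86/3087
Total weight = 172/3087 + 86/3087 = 86/1029
P(W=0 | obs) = 172/3087 / 86/1029 = 2/3
P(W=1 | obs) = 86/3087 / 86/1029 = 1/3
argmax = 0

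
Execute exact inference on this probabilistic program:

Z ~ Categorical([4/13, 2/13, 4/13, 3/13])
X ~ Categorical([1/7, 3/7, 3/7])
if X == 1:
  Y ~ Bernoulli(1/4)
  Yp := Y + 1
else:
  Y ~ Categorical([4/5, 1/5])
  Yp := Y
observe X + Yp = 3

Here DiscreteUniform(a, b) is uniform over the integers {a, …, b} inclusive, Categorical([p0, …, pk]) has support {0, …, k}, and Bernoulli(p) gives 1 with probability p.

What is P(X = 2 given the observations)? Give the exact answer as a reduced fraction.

P(X = 2 | obs) = 4/9

Enumerate traces; 8 have nonzero weight after conditioning:
  (Z=0, X=1, Y=1) weight 3/91
  (Z=0, X=2, Y=1) weight 12/455
  (Z=1, X=1, Y=1) weight 3/182
  (Z=1, X=2, Y=1) weight 6/455
  (Z=2, X=1, Y=1) weight 3/91
  (Z=2, X=2, Y=1) weight 12/455
  (Z=3, X=1, Y=1) weight 9/364
  (Z=3, X=2, Y=1) weight 9/455
Group by X:
  weight(X=1) = 3/28
  weight(X=2) = 3/35
Total weight = 3/28 + 3/35 = 27/140
P(X=1 | obs) = 3/28 / 27/140 = 5/9
P(X=2 | obs) = 3/35 / 27/140 = 4/9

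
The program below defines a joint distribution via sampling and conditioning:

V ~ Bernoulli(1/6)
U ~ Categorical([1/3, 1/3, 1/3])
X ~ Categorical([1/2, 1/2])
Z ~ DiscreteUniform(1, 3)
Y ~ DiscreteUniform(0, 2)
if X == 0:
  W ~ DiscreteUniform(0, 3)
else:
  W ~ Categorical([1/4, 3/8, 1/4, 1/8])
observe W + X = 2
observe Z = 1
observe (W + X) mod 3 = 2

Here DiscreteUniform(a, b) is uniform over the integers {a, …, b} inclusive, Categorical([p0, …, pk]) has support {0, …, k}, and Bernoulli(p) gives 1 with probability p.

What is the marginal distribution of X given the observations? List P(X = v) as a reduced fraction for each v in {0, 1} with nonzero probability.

Enumerate traces; 36 have nonzero weight after conditioning:
  (V=0, U=0, X=0, Z=1, Y=0, W=2) weight 5/1296
  (V=0, U=0, X=0, Z=1, Y=1, W=2) weight 5/1296
  (V=0, U=0, X=0, Z=1, Y=2, W=2) weight 5/1296
  (V=0, U=0, X=1, Z=1, Y=0, W=1) weight 5/864
  (V=0, U=0, X=1, Z=1, Y=1, W=1) weight 5/864
  (V=0, U=0, X=1, Z=1, Y=2, W=1) weight 5/864
  (V=0, U=1, X=0, Z=1, Y=0, W=2) weight 5/1296
  (V=0, U=1, X=0, Z=1, Y=1, W=2) weight 5/1296
  … 28 more
Group by X:
  weight(X=0) = 1/24
  weight(X=1) = 1/16
Total weight = 1/24 + 1/16 = 5/48
P(X=0 | obs) = 1/24 / 5/48 = 2/5
P(X=1 | obs) = 1/16 / 5/48 = 3/5

P(X=0) = 2/5, P(X=1) = 3/5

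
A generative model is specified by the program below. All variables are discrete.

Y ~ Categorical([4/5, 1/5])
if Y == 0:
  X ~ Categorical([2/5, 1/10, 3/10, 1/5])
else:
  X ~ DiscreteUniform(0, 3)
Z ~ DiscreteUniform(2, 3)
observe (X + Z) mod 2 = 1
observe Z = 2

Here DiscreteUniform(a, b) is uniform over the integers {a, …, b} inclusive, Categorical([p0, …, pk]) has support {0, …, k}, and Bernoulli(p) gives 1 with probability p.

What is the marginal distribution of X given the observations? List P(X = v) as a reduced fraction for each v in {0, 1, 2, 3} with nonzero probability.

Enumerate traces; 4 have nonzero weight after conditioning:
  (Y=0, X=1, Z=2) weight 1/25
  (Y=0, X=3, Z=2) weight 2/25
  (Y=1, X=1, Z=2) weight 1/40
  (Y=1, X=3, Z=2) weight 1/40
Group by X:
  weight(X=1) = 13/200
  weight(X=3) = 21/200
Total weight = 13/200 + 21/200 = 17/100
P(X=1 | obs) = 13/200 / 17/100 = 13/34
P(X=3 | obs) = 21/200 / 17/100 = 21/34

P(X=1) = 13/34, P(X=3) = 21/34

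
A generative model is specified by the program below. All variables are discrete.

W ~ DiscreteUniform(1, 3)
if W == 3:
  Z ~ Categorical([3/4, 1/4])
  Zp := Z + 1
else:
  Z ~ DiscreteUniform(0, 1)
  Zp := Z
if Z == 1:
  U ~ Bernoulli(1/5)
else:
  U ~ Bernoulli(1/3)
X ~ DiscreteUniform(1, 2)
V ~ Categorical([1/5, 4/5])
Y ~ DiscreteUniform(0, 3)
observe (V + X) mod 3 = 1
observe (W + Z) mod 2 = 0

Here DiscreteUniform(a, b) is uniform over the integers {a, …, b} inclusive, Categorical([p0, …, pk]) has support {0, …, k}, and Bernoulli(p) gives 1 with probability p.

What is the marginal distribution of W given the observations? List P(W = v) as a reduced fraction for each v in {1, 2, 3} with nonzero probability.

Enumerate traces; 24 have nonzero weight after conditioning:
  (W=1, Z=1, U=0, X=1, V=0, Y=0) weight 1/300
  (W=1, Z=1, U=0, X=1, V=0, Y=1) weight 1/300
  (W=1, Z=1, U=0, X=1, V=0, Y=2) weight 1/300
  (W=1, Z=1, U=0, X=1, V=0, Y=3) weight 1/300
  (W=1, Z=1, U=1, X=1, V=0, Y=0) weight 1/1200
  (W=1, Z=1, U=1, X=1, V=0, Y=1) weight 1/1200
  (W=1, Z=1, U=1, X=1, V=0, Y=2) weight 1/1200
  (W=1, Z=1, U=1, X=1, V=0, Y=3) weight 1/1200
  (W=2, Z=0, U=0, X=1, V=0, Y=0) weight 1/360
  (W=3, Z=1, U=0, X=1, V=0, Y=0) weight 1/600
  … 14 more
Group by W:
  weight(W=1) = 1/60
  weight(W=2) = 1/60
  weight(W=3) = 1/120
Total weight = 1/60 + 1/60 + 1/120 = 1/24
P(W=1 | obs) = 1/60 / 1/24 = 2/5
P(W=2 | obs) = 1/60 / 1/24 = 2/5
P(W=3 | obs) = 1/120 / 1/24 = 1/5

P(W=1) = 2/5, P(W=2) = 2/5, P(W=3) = 1/5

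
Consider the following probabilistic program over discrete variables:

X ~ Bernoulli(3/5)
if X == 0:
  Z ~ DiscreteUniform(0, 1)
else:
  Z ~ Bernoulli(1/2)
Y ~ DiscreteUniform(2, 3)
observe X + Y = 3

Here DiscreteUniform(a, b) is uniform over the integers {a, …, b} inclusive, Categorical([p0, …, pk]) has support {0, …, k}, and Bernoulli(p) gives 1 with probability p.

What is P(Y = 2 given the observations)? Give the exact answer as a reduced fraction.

Enumerate traces; 4 have nonzero weight after conditioning:
  (X=0, Z=0, Y=3) weight 1/10
  (X=0, Z=1, Y=3) weight 1/10
  (X=1, Z=0, Y=2) weight 3/20
  (X=1, Z=1, Y=2) weight 3/20
Group by Y:
  weight(Y=2) = 3/10
  weight(Y=3) = 1/5
Total weight = 3/10 + 1/5 = 1/2
P(Y=2 | obs) = 3/10 / 1/2 = 3/5
P(Y=3 | obs) = 1/5 / 1/2 = 2/5

P(Y = 2 | obs) = 3/5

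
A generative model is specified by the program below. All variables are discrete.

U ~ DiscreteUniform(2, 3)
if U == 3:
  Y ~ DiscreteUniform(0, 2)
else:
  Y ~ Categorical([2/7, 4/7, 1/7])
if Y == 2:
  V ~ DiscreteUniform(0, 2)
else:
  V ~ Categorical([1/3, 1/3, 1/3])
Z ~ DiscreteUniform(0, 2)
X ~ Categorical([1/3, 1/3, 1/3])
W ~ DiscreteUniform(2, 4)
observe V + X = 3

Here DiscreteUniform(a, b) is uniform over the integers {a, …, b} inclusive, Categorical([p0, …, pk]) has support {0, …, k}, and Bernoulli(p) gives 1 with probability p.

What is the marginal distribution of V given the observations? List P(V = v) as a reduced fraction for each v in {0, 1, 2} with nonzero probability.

P(V=1) = 1/2, P(V=2) = 1/2

Enumerate traces; 108 have nonzero weight after conditioning:
  (U=2, Y=0, V=1, Z=0, X=2, W=2) weight 1/567
  (U=2, Y=0, V=1, Z=0, X=2, W=3) weight 1/567
  (U=2, Y=0, V=1, Z=0, X=2, W=4) weight 1/567
  (U=2, Y=0, V=1, Z=1, X=2, W=2) weight 1/567
  (U=2, Y=0, V=1, Z=1, X=2, W=3) weight 1/567
  (U=2, Y=0, V=1, Z=1, X=2, W=4) weight 1/567
  (U=2, Y=0, V=1, Z=2, X=2, W=2) weight 1/567
  (U=2, Y=0, V=1, Z=2, X=2, W=3) weight 1/567
  (U=2, Y=0, V=2, Z=0, X=1, W=2) weight 1/567
  … 99 more
Group by V:
  weight(V=1) = 1/9
  weight(V=2) = 1/9
Total weight = 1/9 + 1/9 = 2/9
P(V=1 | obs) = 1/9 / 2/9 = 1/2
P(V=2 | obs) = 1/9 / 2/9 = 1/2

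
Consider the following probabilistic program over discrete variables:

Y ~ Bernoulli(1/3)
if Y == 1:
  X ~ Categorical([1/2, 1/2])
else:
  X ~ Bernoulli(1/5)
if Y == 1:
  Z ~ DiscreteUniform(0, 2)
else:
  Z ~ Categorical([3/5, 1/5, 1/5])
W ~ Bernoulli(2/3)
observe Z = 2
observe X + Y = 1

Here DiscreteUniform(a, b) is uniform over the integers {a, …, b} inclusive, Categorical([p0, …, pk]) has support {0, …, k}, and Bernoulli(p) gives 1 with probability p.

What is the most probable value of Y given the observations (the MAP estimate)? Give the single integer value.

argmax_v P(Y = v | obs) = 1

Enumerate traces; 4 have nonzero weight after conditioning:
  (Y=0, X=1, Z=2, W=0) weight 2/225
  (Y=0, X=1, Z=2, W=1) weight 4/225
  (Y=1, X=0, Z=2, W=0) weight 1/54
  (Y=1, X=0, Z=2, W=1) weight 1/27
Group by Y:
  weight(Y=0) = 2/75
  weight(Y=1) = 1/18
Total weight = 2/75 + 1/18 = 37/450
P(Y=0 | obs) = 2/75 / 37/450 = 12/37
P(Y=1 | obs) = 1/18 / 37/450 = 25/37
argmax = 1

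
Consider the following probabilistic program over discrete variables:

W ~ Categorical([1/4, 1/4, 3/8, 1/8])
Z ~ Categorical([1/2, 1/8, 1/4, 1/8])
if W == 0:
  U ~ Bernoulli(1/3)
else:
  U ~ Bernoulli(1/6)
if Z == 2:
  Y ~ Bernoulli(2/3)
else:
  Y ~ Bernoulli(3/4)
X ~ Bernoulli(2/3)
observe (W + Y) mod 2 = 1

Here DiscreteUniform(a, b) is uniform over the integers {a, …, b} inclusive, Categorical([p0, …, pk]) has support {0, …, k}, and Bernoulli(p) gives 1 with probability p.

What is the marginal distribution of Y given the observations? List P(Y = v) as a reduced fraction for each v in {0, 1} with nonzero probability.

Enumerate traces; 64 have nonzero weight after conditioning:
  (W=0, Z=0, U=0, Y=1, X=0) weight 1/48
  (W=0, Z=0, U=0, Y=1, X=1) weight 1/24
  (W=0, Z=0, U=1, Y=1, X=0) weight 1/96
  (W=0, Z=0, U=1, Y=1, X=1) weight 1/48
  (W=0, Z=1, U=0, Y=1, X=0) weight 1/192
  (W=0, Z=1, U=0, Y=1, X=1) weight 1/96
  (W=0, Z=1, U=1, Y=1, X=0) weight 1/384
  (W=0, Z=1, U=1, Y=1, X=1) weight 1/192
  (W=1, Z=0, U=0, Y=0, X=0) weight 5/576
  … 55 more
Group by Y:
  weight(Y=0) = 13/128
  weight(Y=1) = 175/384
Total weight = 13/128 + 175/384 = 107/192
P(Y=0 | obs) = 13/128 / 107/192 = 39/214
P(Y=1 | obs) = 175/384 / 107/192 = 175/214

P(Y=0) = 39/214, P(Y=1) = 175/214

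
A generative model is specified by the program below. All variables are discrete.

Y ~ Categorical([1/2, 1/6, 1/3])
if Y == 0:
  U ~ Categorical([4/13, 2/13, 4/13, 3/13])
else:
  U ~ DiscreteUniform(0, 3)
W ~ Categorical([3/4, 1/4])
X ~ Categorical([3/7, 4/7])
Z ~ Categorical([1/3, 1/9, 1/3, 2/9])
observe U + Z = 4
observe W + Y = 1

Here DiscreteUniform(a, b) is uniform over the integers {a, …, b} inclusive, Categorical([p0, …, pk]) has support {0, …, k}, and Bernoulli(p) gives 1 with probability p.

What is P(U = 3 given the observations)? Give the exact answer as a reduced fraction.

Enumerate traces; 12 have nonzero weight after conditioning:
  (Y=0, U=1, W=1, X=0, Z=3) weight 1/546
  (Y=0, U=1, W=1, X=1, Z=3) weight 2/819
  (Y=0, U=2, W=1, X=0, Z=2) weight 1/182
  (Y=0, U=2, W=1, X=1, Z=2) weight 2/273
  (Y=0, U=3, W=1, X=0, Z=1) weight 1/728
  (Y=0, U=3, W=1, X=1, Z=1) weight 1/546
  (Y=1, U=1, W=0, X=0, Z=3) weight 1/336
  (Y=1, U=1, W=0, X=1, Z=3) weight 1/252
  … 4 more
Group by U:
  weight(U=1) = 7/624
  weight(U=2) = 29/1248
  weight(U=3) = 25/3744
Total weight = 7/624 + 29/1248 + 25/3744 = 77/1872
P(U=1 | obs) = 7/624 / 77/1872 = 3/11
P(U=2 | obs) = 29/1248 / 77/1872 = 87/154
P(U=3 | obs) = 25/3744 / 77/1872 = 25/154

P(U = 3 | obs) = 25/154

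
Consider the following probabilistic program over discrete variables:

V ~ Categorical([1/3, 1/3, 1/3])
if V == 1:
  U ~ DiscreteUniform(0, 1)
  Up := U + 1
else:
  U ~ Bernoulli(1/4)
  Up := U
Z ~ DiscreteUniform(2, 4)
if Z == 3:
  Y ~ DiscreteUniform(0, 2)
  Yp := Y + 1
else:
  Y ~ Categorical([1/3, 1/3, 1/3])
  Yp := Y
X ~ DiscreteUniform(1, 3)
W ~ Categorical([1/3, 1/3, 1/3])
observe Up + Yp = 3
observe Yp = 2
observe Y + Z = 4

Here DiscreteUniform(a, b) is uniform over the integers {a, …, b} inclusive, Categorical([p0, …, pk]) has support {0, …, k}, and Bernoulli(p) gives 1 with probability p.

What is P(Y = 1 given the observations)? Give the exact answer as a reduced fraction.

Enumerate traces; 54 have nonzero weight after conditioning:
  (V=0, U=1, Z=2, Y=2, X=1, W=0) weight 1/972
  (V=0, U=1, Z=2, Y=2, X=1, W=1) weight 1/972
  (V=0, U=1, Z=2, Y=2, X=1, W=2) weight 1/972
  (V=0, U=1, Z=2, Y=2, X=2, W=0) weight 1/972
  (V=0, U=1, Z=2, Y=2, X=2, W=1) weight 1/972
  (V=0, U=1, Z=2, Y=2, X=2, W=2) weight 1/972
  (V=0, U=1, Z=2, Y=2, X=3, W=0) weight 1/972
  (V=0, U=1, Z=2, Y=2, X=3, W=1) weight 1/972
  (V=0, U=1, Z=3, Y=1, X=1, W=0) weight 1/972
  … 45 more
Group by Y:
  weight(Y=1) = 1/27
  weight(Y=2) = 1/27
Total weight = 1/27 + 1/27 = 2/27
P(Y=1 | obs) = 1/27 / 2/27 = 1/2
P(Y=2 | obs) = 1/27 / 2/27 = 1/2

P(Y = 1 | obs) = 1/2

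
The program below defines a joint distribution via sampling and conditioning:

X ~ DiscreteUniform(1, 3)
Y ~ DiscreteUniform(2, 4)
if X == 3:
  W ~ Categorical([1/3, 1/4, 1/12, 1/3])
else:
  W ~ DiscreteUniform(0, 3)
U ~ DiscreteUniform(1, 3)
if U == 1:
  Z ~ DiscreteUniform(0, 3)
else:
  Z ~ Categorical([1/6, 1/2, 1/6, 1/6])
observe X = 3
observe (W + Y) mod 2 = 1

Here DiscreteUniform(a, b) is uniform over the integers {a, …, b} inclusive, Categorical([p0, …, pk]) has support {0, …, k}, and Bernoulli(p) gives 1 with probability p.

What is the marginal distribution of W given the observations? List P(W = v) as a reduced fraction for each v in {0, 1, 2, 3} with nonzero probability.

P(W=0) = 4/19, P(W=1) = 6/19, P(W=2) = 1/19, P(W=3) = 8/19

Enumerate traces; 72 have nonzero weight after conditioning:
  (X=3, Y=2, W=1, U=1, Z=0) weight 1/432
  (X=3, Y=2, W=1, U=1, Z=1) weight 1/432
  (X=3, Y=2, W=1, U=1, Z=2) weight 1/432
  (X=3, Y=2, W=1, U=1, Z=3) weight 1/432
  (X=3, Y=2, W=1, U=2, Z=0) weight 1/648
  (X=3, Y=2, W=1, U=2, Z=1) weight 1/216
  (X=3, Y=2, W=1, U=2, Z=2) weight 1/648
  (X=3, Y=2, W=1, U=2, Z=3) weight 1/648
  (X=3, Y=2, W=3, U=1, Z=0) weight 1/324
  (X=3, Y=3, W=0, U=1, Z=0) weight 1/324
  … 62 more
Group by W:
  weight(W=0) = 1/27
  weight(W=1) = 1/18
  weight(W=2) = 1/108
  weight(W=3) = 2/27
Total weight = 1/27 + 1/18 + 1/108 + 2/27 = 19/108
P(W=0 | obs) = 1/27 / 19/108 = 4/19
P(W=1 | obs) = 1/18 / 19/108 = 6/19
P(W=2 | obs) = 1/108 / 19/108 = 1/19
P(W=3 | obs) = 2/27 / 19/108 = 8/19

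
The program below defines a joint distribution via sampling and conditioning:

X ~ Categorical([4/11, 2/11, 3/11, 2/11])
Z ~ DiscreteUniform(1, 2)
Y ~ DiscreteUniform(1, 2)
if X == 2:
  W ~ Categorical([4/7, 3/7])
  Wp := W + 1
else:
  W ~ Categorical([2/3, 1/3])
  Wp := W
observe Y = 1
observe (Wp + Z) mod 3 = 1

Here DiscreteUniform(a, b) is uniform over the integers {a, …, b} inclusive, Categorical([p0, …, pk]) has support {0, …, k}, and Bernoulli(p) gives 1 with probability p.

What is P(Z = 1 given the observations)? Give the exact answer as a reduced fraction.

Enumerate traces; 4 have nonzero weight after conditioning:
  (X=0, Z=1, Y=1, W=0) weight 2/33
  (X=1, Z=1, Y=1, W=0) weight 1/33
  (X=2, Z=2, Y=1, W=1) weight 9/308
  (X=3, Z=1, Y=1, W=0) weight 1/33
Group by Z:
  weight(Z=1) = 4/33
  weight(Z=2) = 9/308
Total weight = 4/33 + 9/308 = 139/924
P(Z=1 | obs) = 4/33 / 139/924 = 112/139
P(Z=2 | obs) = 9/308 / 139/924 = 27/139

P(Z = 1 | obs) = 112/139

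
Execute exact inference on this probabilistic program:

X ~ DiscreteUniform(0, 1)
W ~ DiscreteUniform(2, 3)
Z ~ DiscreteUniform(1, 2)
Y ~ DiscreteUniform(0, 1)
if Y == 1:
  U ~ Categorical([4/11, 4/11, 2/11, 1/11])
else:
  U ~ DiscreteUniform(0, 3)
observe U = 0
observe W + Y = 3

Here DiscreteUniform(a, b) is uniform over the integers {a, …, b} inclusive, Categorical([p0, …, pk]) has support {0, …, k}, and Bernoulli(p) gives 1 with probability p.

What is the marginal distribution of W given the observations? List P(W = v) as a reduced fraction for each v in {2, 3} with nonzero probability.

Enumerate traces; 8 have nonzero weight after conditioning:
  (X=0, W=2, Z=1, Y=1, U=0) weight 1/44
  (X=0, W=2, Z=2, Y=1, U=0) weight 1/44
  (X=0, W=3, Z=1, Y=0, U=0) weight 1/64
  (X=0, W=3, Z=2, Y=0, U=0) weight 1/64
  (X=1, W=2, Z=1, Y=1, U=0) weight 1/44
  (X=1, W=2, Z=2, Y=1, U=0) weight 1/44
  (X=1, W=3, Z=1, Y=0, U=0) weight 1/64
  (X=1, W=3, Z=2, Y=0, U=0) weight 1/64
Group by W:
  weight(W=2) = 1/11
  weight(W=3) = 1/16
Total weight = 1/11 + 1/16 = 27/176
P(W=2 | obs) = 1/11 / 27/176 = 16/27
P(W=3 | obs) = 1/16 / 27/176 = 11/27

P(W=2) = 16/27, P(W=3) = 11/27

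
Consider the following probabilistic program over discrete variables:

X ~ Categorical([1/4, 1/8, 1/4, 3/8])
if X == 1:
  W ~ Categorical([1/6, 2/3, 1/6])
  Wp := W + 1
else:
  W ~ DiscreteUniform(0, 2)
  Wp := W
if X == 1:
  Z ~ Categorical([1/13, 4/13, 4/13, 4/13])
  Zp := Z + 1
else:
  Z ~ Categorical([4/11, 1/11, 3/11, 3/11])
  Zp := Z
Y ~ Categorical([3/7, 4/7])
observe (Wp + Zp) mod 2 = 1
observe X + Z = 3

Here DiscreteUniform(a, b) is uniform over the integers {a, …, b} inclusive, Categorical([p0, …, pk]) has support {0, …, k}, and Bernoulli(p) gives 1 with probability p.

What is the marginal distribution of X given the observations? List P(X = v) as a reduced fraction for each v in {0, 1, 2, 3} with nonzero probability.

Enumerate traces; 12 have nonzero weight after conditioning:
  (X=0, W=0, Z=3, Y=0) weight 3/308
  (X=0, W=0, Z=3, Y=1) weight 1/77
  (X=0, W=2, Z=3, Y=0) weight 3/308
  (X=0, W=2, Z=3, Y=1) weight 1/77
  (X=1, W=1, Z=2, Y=0) weight 1/91
  (X=1, W=1, Z=2, Y=1) weight 4/273
  (X=2, W=0, Z=1, Y=0) weight 1/308
  (X=2, W=0, Z=1, Y=1) weight 1/231
  (X=3, W=1, Z=0, Y=0) weight 3/154
  … 3 more
Group by X:
  weight(X=0) = 1/22
  weight(X=1) = 1/39
  weight(X=2) = 1/66
  weight(X=3) = 1/22
Total weight = 1/22 + 1/39 + 1/66 + 1/22 = 113/858
P(X=0 | obs) = 1/22 / 113/858 = 39/113
P(X=1 | obs) = 1/39 / 113/858 = 22/113
P(X=2 | obs) = 1/66 / 113/858 = 13/113
P(X=3 | obs) = 1/22 / 113/858 = 39/113

P(X=0) = 39/113, P(X=1) = 22/113, P(X=2) = 13/113, P(X=3) = 39/113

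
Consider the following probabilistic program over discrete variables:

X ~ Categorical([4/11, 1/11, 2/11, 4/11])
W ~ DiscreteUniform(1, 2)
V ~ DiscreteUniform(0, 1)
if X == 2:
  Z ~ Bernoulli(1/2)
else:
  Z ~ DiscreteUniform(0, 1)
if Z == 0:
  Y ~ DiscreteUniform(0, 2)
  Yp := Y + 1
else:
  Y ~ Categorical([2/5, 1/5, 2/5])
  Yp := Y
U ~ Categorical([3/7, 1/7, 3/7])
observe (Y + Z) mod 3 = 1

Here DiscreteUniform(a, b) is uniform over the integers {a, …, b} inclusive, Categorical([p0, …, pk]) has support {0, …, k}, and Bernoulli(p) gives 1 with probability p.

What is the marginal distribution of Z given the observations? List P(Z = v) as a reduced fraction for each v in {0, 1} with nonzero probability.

Enumerate traces; 96 have nonzero weight after conditioning:
  (X=0, W=1, V=0, Z=0, Y=1, U=0) weight 1/154
  (X=0, W=1, V=0, Z=0, Y=1, U=1) weight 1/462
  (X=0, W=1, V=0, Z=0, Y=1, U=2) weight 1/154
  (X=0, W=1, V=0, Z=1, Y=0, U=0) weight 3/385
  (X=0, W=1, V=0, Z=1, Y=0, U=1) weight 1/385
  (X=0, W=1, V=0, Z=1, Y=0, U=2) weight 3/385
  (X=0, W=1, V=1, Z=0, Y=1, U=0) weight 1/154
  (X=0, W=1, V=1, Z=0, Y=1, U=1) weight 1/462
  … 88 more
Group by Z:
  weight(Z=0) = 1/6
  weight(Z=1) = 1/5
Total weight = 1/6 + 1/5 = 11/30
P(Z=0 | obs) = 1/6 / 11/30 = 5/11
P(Z=1 | obs) = 1/5 / 11/30 = 6/11

P(Z=0) = 5/11, P(Z=1) = 6/11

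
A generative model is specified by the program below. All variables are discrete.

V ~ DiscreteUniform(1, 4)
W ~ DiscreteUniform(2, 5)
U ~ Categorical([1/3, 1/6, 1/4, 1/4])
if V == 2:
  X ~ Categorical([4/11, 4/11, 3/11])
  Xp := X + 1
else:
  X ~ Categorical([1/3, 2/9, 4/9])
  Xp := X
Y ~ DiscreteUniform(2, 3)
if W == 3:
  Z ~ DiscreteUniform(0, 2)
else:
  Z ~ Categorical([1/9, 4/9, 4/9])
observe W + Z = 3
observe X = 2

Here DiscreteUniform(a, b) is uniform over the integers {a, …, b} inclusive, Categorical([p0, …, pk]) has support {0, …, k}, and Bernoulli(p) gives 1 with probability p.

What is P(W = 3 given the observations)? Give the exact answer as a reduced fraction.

Enumerate traces; 64 have nonzero weight after conditioning:
  (V=1, W=2, U=0, X=2, Y=2, Z=1) weight 1/486
  (V=1, W=2, U=0, X=2, Y=3, Z=1) weight 1/486
  (V=1, W=2, U=1, X=2, Y=2, Z=1) weight 1/972
  (V=1, W=2, U=1, X=2, Y=3, Z=1) weight 1/972
  (V=1, W=2, U=2, X=2, Y=2, Z=1) weight 1/648
  (V=1, W=2, U=2, X=2, Y=3, Z=1) weight 1/648
  (V=1, W=2, U=3, X=2, Y=2, Z=1) weight 1/648
  (V=1, W=2, U=3, X=2, Y=3, Z=1) weight 1/648
  (V=1, W=3, U=0, X=2, Y=2, Z=0) weight 1/648
  … 55 more
Group by W:
  weight(W=2) = 53/1188
  weight(W=3) = 53/1584
Total weight = 53/1188 + 53/1584 = 371/4752
P(W=2 | obs) = 53/1188 / 371/4752 = 4/7
P(W=3 | obs) = 53/1584 / 371/4752 = 3/7

P(W = 3 | obs) = 3/7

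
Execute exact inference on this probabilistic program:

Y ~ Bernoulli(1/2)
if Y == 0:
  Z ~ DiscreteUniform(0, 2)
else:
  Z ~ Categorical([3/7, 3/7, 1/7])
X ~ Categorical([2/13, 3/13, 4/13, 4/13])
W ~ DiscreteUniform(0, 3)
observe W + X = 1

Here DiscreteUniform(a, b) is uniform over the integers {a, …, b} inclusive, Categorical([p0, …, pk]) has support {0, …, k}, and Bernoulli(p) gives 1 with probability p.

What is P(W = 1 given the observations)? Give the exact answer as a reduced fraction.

Enumerate traces; 12 have nonzero weight after conditioning:
  (Y=0, Z=0, X=0, W=1) weight 1/156
  (Y=0, Z=0, X=1, W=0) weight 1/104
  (Y=0, Z=1, X=0, W=1) weight 1/156
  (Y=0, Z=1, X=1, W=0) weight 1/104
  (Y=0, Z=2, X=0, W=1) weight 1/156
  (Y=0, Z=2, X=1, W=0) weight 1/104
  (Y=1, Z=0, X=0, W=1) weight 3/364
  (Y=1, Z=0, X=1, W=0) weight 9/728
  … 4 more
Group by W:
  weight(W=0) = 3/52
  weight(W=1) = 1/26
Total weight = 3/52 + 1/26 = 5/52
P(W=0 | obs) = 3/52 / 5/52 = 3/5
P(W=1 | obs) = 1/26 / 5/52 = 2/5

P(W = 1 | obs) = 2/5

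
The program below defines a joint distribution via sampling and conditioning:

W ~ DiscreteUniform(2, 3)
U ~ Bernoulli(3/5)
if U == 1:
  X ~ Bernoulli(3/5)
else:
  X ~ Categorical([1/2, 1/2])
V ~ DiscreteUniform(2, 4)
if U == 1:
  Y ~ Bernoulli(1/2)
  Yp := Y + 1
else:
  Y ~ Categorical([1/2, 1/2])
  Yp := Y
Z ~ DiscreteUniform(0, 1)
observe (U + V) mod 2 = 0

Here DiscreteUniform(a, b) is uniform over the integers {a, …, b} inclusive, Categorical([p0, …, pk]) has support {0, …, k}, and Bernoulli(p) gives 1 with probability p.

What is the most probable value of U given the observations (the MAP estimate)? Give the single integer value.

Enumerate traces; 48 have nonzero weight after conditioning:
  (W=2, U=0, X=0, V=2, Y=0, Z=0) weight 1/120
  (W=2, U=0, X=0, V=2, Y=0, Z=1) weight 1/120
  (W=2, U=0, X=0, V=2, Y=1, Z=0) weight 1/120
  (W=2, U=0, X=0, V=2, Y=1, Z=1) weight 1/120
  (W=2, U=0, X=0, V=4, Y=0, Z=0) weight 1/120
  (W=2, U=0, X=0, V=4, Y=0, Z=1) weight 1/120
  (W=2, U=0, X=0, V=4, Y=1, Z=0) weight 1/120
  (W=2, U=0, X=0, V=4, Y=1, Z=1) weight 1/120
  (W=2, U=1, X=0, V=3, Y=0, Z=0) weight 1/100
  … 39 more
Group by U:
  weight(U=0) = 4/15
  weight(U=1) = 1/5
Total weight = 4/15 + 1/5 = 7/15
P(U=0 | obs) = 4/15 / 7/15 = 4/7
P(U=1 | obs) = 1/5 / 7/15 = 3/7
argmax = 0

argmax_v P(U = v | obs) = 0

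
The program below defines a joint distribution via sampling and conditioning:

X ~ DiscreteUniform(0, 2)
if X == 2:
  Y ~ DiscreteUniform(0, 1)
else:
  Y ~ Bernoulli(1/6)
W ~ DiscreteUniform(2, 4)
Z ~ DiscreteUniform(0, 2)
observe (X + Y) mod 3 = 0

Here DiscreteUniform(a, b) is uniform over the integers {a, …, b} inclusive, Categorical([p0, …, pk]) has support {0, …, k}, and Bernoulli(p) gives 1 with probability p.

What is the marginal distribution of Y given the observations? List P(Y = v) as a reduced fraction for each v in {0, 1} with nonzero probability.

P(Y=0) = 5/8, P(Y=1) = 3/8

Enumerate traces; 18 have nonzero weight after conditioning:
  (X=0, Y=0, W=2, Z=0) weight 5/162
  (X=0, Y=0, W=2, Z=1) weight 5/162
  (X=0, Y=0, W=2, Z=2) weight 5/162
  (X=0, Y=0, W=3, Z=0) weight 5/162
  (X=0, Y=0, W=3, Z=1) weight 5/162
  (X=0, Y=0, W=3, Z=2) weight 5/162
  (X=0, Y=0, W=4, Z=0) weight 5/162
  (X=0, Y=0, W=4, Z=1) weight 5/162
  (X=2, Y=1, W=2, Z=0) weight 1/54
  … 9 more
Group by Y:
  weight(Y=0) = 5/18
  weight(Y=1) = 1/6
Total weight = 5/18 + 1/6 = 4/9
P(Y=0 | obs) = 5/18 / 4/9 = 5/8
P(Y=1 | obs) = 1/6 / 4/9 = 3/8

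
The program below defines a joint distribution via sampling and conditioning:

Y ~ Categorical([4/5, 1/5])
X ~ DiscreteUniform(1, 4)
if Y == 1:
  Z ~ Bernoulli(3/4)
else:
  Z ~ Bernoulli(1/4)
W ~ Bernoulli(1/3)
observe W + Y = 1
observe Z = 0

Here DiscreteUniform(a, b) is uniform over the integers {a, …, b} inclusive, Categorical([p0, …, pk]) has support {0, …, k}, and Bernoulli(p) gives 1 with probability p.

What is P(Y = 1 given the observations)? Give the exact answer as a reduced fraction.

Enumerate traces; 8 have nonzero weight after conditioning:
  (Y=0, X=1, Z=0, W=1) weight 1/20
  (Y=0, X=2, Z=0, W=1) weight 1/20
  (Y=0, X=3, Z=0, W=1) weight 1/20
  (Y=0, X=4, Z=0, W=1) weight 1/20
  (Y=1, X=1, Z=0, W=0) weight 1/120
  (Y=1, X=2, Z=0, W=0) weight 1/120
  (Y=1, X=3, Z=0, W=0) weight 1/120
  (Y=1, X=4, Z=0, W=0) weight 1/120
Group by Y:
  weight(Y=0) = 1/5
  weight(Y=1) = 1/30
Total weight = 1/5 + 1/30 = 7/30
P(Y=0 | obs) = 1/5 / 7/30 = 6/7
P(Y=1 | obs) = 1/30 / 7/30 = 1/7

P(Y = 1 | obs) = 1/7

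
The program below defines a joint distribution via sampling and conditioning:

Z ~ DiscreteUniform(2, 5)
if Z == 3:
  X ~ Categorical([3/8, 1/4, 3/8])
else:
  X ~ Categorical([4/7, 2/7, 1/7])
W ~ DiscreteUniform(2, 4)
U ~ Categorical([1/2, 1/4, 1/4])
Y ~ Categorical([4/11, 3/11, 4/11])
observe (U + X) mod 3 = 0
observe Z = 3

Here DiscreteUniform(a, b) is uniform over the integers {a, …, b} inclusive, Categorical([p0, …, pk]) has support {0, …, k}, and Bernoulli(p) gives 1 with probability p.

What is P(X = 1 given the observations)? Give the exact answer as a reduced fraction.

Enumerate traces; 27 have nonzero weight after conditioning:
  (Z=3, X=0, W=2, U=0, Y=0) weight 1/176
  (Z=3, X=0, W=2, U=0, Y=1) weight 3/704
  (Z=3, X=0, W=2, U=0, Y=2) weight 1/176
  (Z=3, X=0, W=3, U=0, Y=0) weight 1/176
  (Z=3, X=0, W=3, U=0, Y=1) weight 3/704
  (Z=3, X=0, W=3, U=0, Y=2) weight 1/176
  (Z=3, X=0, W=4, U=0, Y=0) weight 1/176
  (Z=3, X=0, W=4, U=0, Y=1) weight 3/704
  (Z=3, X=1, W=2, U=2, Y=0) weight 1/528
  (Z=3, X=2, W=2, U=1, Y=0) weight 1/352
  … 17 more
Group by X:
  weight(X=0) = 3/64
  weight(X=1) = 1/64
  weight(X=2) = 3/128
Total weight = 3/64 + 1/64 + 3/128 = 11/128
P(X=0 | obs) = 3/64 / 11/128 = 6/11
P(X=1 | obs) = 1/64 / 11/128 = 2/11
P(X=2 | obs) = 3/128 / 11/128 = 3/11

P(X = 1 | obs) = 2/11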